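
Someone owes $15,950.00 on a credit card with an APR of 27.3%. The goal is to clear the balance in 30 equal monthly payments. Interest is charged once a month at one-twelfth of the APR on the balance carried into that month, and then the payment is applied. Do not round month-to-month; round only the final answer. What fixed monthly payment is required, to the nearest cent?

Monthly rate r = 27.3%/12 = 2.275% = 0.02275.
Level-payment amortization: P = B₀·r / (1 − (1+r)^(−n)) = 15950.00·0.02275 / (1 − 1.02275^(−30)).
Denominator 1 − (1+r)^(−30) = 0.490768389.
P = 362.863 / 0.490768389 ≈ 739.38.

$739.38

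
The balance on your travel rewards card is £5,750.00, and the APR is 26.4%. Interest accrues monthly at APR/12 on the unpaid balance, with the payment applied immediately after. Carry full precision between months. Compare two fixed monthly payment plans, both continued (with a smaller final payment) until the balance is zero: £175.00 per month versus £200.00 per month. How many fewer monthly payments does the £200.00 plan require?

12 fewer payments

Monthly rate r = 26.4%/12 = 2.2% = 0.022.
At £175.00/mo: n = ⌈−ln(1 − rB₀/P)/ln(1+r)⌉ = 59 payments (last £169.38); total interest = total paid − £5,750.00 = £4,569.38.
At £200.00/mo: 47 payments (last £0.03); total interest £3,450.03.
Payments saved = 59 − 47 = 12.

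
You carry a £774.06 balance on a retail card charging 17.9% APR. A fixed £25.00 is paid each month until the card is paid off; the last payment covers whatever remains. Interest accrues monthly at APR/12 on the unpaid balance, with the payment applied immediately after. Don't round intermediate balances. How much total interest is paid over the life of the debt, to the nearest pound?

£272

Monthly rate r = 17.9%/12 = 1.49167% = 0.0149167.
Payoff takes n = ⌈−ln(1 − rB₀/P)/ln(1+r)⌉ = ⌈41.848⌉ = 42 payments; the last is £21.23.
Total paid = 41·£25.00 + £21.23 = £1,046.23.
Total interest = total paid − principal = £1,046.23 − £774.06 = £272.17.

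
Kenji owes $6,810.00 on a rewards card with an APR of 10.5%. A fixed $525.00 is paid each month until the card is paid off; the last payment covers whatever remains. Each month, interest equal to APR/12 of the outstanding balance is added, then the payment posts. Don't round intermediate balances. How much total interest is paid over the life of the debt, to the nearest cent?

$450.35

Monthly rate r = 10.5%/12 = 0.875% = 0.00875.
Payoff takes n = ⌈−ln(1 − rB₀/P)/ln(1+r)⌉ = ⌈13.829⌉ = 14 payments; the last is $435.35.
Total paid = 13·$525.00 + $435.35 = $7,260.35.
Total interest = total paid − principal = $7,260.35 − $6,810.00 = $450.35.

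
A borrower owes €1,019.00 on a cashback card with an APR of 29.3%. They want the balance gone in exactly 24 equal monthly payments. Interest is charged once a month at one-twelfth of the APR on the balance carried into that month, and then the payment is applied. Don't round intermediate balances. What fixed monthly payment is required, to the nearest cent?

€56.61

Monthly rate r = 29.3%/12 = 2.44167% = 0.0244167.
Level-payment amortization: P = B₀·r / (1 − (1+r)^(−n)) = 1019.00·0.0244167 / (1 − 1.02442^(−24)).
Denominator 1 − (1+r)^(−24) = 0.439519192.
P = 24.8806 / 0.439519192 ≈ 56.61.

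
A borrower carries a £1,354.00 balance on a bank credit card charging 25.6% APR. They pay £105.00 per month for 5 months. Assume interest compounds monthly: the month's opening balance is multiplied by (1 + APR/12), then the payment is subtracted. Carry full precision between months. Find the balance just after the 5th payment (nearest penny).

£956.84

Monthly rate r = 25.6%/12 = 2.13333% = 0.0213333.
Each month: B ← B·(1+r) − £105.00.
Month 1: interest £28.89; balance after payment £1,277.89.
Month 2: interest £27.26; balance after payment £1,200.15.
Month 3: interest £25.60; balance after payment £1,120.75.
Month 4: interest £23.91; balance after payment £1,039.66.
Month 5: interest £22.18; balance after payment £956.84.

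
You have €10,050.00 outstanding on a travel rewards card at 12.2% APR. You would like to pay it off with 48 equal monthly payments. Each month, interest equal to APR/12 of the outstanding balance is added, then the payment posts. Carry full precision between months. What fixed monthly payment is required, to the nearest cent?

€265.64

Monthly rate r = 12.2%/12 = 1.01667% = 0.0101667.
Level-payment amortization: P = B₀·r / (1 − (1+r)^(−n)) = 10050.00·0.0101667 / (1 − 1.01017^(−48)).
Denominator 1 − (1+r)^(−48) = 0.384632741.
P = 102.175 / 0.384632741 ≈ 265.64.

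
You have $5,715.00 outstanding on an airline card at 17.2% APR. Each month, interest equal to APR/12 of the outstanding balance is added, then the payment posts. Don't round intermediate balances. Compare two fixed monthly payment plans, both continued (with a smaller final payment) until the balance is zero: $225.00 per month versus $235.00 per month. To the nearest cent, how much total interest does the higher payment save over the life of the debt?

$79.46

Monthly rate r = 17.2%/12 = 1.43333% = 0.0143333.
At $225.00/mo: n = ⌈−ln(1 − rB₀/P)/ln(1+r)⌉ = 32 payments (last $181.79); total interest = total paid − $5,715.00 = $1,441.79.
At $235.00/mo: 31 payments (last $27.33); total interest $1,362.33.
Interest saved = $1,441.79 − $1,362.33 = $79.46.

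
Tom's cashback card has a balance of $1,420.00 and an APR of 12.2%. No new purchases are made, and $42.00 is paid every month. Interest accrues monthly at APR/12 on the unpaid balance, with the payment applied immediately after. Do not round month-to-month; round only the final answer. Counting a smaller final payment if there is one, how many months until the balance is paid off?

Monthly rate r = 12.2%/12 = 1.01667% = 0.0101667.
Recurrence: B ← B·(1+r) − $42.00.
Month 1: interest $14.44; balance after payment $1,392.44.
Month 2: interest $14.16; balance after payment $1,364.59.
Closed form: n = −ln(1 − rB₀/P)/ln(1+r) = −ln(0.65627)/ln(1.01017) ≈ 41.638, so the balance reaches zero during payment 42.

42 payments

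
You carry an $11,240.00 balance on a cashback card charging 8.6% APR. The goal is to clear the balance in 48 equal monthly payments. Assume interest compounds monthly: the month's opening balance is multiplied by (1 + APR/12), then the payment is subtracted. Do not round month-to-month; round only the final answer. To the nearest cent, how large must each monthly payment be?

Monthly rate r = 8.6%/12 = 0.716667% = 0.00716667.
Level-payment amortization: P = B₀·r / (1 − (1+r)^(−n)) = 11240.00·0.00716667 / (1 − 1.00717^(−48)).
Denominator 1 − (1+r)^(−48) = 0.290200818.
P = 80.5533 / 0.290200818 ≈ 277.58.

$277.58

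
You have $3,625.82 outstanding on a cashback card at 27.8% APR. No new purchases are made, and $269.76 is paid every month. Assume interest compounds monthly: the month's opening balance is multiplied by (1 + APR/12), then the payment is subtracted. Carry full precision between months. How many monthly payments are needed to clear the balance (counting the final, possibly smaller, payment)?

17 months

Monthly rate r = 27.8%/12 = 2.31667% = 0.0231667.
Recurrence: B ← B·(1+r) − $269.76.
Month 1: interest $84.00; balance after payment $3,440.06.
Month 2: interest $79.69; balance after payment $3,249.99.
Closed form: n = −ln(1 − rB₀/P)/ln(1+r) = −ln(0.68862)/ln(1.02317) ≈ 16.289, so the balance reaches zero during payment 17.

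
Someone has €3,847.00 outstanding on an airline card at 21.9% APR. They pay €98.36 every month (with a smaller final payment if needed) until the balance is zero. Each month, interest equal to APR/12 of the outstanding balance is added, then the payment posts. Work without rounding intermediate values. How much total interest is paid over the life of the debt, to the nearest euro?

Monthly rate r = 21.9%/12 = 1.825% = 0.01825.
Payoff takes n = ⌈−ln(1 − rB₀/P)/ln(1+r)⌉ = ⌈69.172⌉ = 70 payments; the last is €17.04.
Total paid = 69·€98.36 + €17.04 = €6,803.88.
Total interest = total paid − principal = €6,803.88 − €3,847.00 = €2,956.88.

€2,957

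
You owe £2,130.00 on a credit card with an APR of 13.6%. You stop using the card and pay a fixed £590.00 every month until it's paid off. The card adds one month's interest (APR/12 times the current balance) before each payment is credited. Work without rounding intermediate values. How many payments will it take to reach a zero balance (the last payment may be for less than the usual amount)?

4 months

Monthly rate r = 13.6%/12 = 1.13333% = 0.0113333.
Recurrence: B ← B·(1+r) − £590.00.
Month 1: interest £24.14; balance after payment £1,564.14.
Month 2: interest £17.73; balance after payment £991.87.
Month 3: interest £11.24; balance after payment £413.11.
Month 4: interest £4.68; balance after payment £0.00.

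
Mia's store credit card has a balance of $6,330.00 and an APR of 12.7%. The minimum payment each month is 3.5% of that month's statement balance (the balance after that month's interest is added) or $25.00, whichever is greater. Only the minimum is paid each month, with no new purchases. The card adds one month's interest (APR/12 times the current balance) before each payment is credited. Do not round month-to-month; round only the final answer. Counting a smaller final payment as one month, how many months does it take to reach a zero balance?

Monthly rate r = 12.7%/12 = 1.05833% = 0.0105833.
While 3.5% of the post-interest balance exceeds $25.00, each month B ← (B·(1+r))·(1 − 0.035), i.e. B shrinks by the factor (1+r)·0.965 = 0.97521.
This holds for months 1–88. Entering month 89 the balance is $695.27; 3.5% of the post-interest balance is now below $25.00, so the flat $25.00 minimum applies from here.
From month 89 a fixed $25.00 at rate r clears $695.27 in 34 more payments. Total: 88 + 34 = 122 months.

122 months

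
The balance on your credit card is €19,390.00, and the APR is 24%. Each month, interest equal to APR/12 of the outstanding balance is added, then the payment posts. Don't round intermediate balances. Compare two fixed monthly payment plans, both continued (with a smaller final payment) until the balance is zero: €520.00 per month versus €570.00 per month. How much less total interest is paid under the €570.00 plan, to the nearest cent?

Monthly rate r = 24%/12 = 2% = 0.02.
At €520.00/mo: n = ⌈−ln(1 − rB₀/P)/ln(1+r)⌉ = 70 payments (last €82.92); total interest = total paid − €19,390.00 = €16,572.92.
At €570.00/mo: 58 payments (last €340.48); total interest €13,440.48.
Interest saved = €16,572.92 − €13,440.48 = €3,132.44.

€3,132.44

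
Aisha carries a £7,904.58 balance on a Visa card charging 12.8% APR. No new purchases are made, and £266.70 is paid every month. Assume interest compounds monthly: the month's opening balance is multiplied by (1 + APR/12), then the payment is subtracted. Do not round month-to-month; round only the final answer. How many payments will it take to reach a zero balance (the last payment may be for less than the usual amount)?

36 months

Monthly rate r = 12.8%/12 = 1.06667% = 0.0106667.
Recurrence: B ← B·(1+r) − £266.70.
Month 1: interest £84.32; balance after payment £7,722.20.
Month 2: interest £82.37; balance after payment £7,537.87.
Closed form: n = −ln(1 − rB₀/P)/ln(1+r) = −ln(0.68386)/ln(1.01067) ≈ 35.815, so the balance reaches zero during payment 36.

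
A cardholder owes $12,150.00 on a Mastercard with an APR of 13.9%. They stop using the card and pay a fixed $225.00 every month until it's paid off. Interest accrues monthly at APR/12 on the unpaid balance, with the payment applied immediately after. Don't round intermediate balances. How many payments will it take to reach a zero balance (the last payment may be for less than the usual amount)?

Monthly rate r = 13.9%/12 = 1.15833% = 0.0115833.
Recurrence: B ← B·(1+r) − $225.00.
Month 1: interest $140.74; balance after payment $12,065.74.
Month 2: interest $139.76; balance after payment $11,980.50.
Closed form: n = −ln(1 − rB₀/P)/ln(1+r) = −ln(0.3745)/ln(1.01158) ≈ 85.281, so the balance reaches zero during payment 86.

86 months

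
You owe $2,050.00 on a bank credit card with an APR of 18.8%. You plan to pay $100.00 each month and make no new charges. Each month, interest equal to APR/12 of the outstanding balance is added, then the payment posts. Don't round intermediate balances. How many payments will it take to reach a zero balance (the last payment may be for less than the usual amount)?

25 months

Monthly rate r = 18.8%/12 = 1.56667% = 0.0156667.
Recurrence: B ← B·(1+r) − $100.00.
Month 1: interest $32.12; balance after payment $1,982.12.
Month 2: interest $31.05; balance after payment $1,913.17.
Closed form: n = −ln(1 − rB₀/P)/ln(1+r) = −ln(0.67883)/ln(1.01567) ≈ 24.920, so the balance reaches zero during payment 25.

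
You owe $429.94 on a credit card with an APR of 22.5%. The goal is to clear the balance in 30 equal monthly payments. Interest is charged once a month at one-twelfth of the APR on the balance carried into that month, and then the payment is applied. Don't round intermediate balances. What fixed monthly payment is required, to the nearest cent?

Monthly rate r = 22.5%/12 = 1.875% = 0.01875.
Level-payment amortization: P = B₀·r / (1 − (1+r)^(−n)) = 429.94·0.01875 / (1 − 1.01875^(−30)).
Denominator 1 − (1+r)^(−30) = 0.427241758.
P = 8.06137 / 0.427241758 ≈ 18.87.

$18.87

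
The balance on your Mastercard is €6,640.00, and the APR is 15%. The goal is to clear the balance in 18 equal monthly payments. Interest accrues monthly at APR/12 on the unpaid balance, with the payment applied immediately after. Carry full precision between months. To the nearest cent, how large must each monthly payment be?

€414.23

Monthly rate r = 15%/12 = 1.25% = 0.0125.
Level-payment amortization: P = B₀·r / (1 − (1+r)^(−n)) = 6640.00·0.0125 / (1 − 1.0125^(−18)).
Denominator 1 − (1+r)^(−18) = 0.200369362.
P = 83 / 0.200369362 ≈ 414.23.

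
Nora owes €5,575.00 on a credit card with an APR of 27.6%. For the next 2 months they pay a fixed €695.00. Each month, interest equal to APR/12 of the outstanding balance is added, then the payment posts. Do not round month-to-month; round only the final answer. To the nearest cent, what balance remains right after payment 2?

Monthly rate r = 27.6%/12 = 2.3% = 0.023.
Each month: B ← B·(1+r) − €695.00.
Month 1: interest €128.22; balance after payment €5,008.23.
Month 2: interest €115.19; balance after payment €4,428.41.

€4,428.41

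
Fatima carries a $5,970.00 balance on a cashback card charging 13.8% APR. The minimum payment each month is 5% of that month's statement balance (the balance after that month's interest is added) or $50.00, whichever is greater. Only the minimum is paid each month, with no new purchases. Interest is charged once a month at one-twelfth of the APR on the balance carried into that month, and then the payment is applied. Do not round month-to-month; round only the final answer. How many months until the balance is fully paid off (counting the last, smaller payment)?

Monthly rate r = 13.8%/12 = 1.15% = 0.0115.
While 5% of the post-interest balance exceeds $50.00, each month B ← (B·(1+r))·(1 − 0.05), i.e. B shrinks by the factor (1+r)·0.95 = 0.96093.
This holds for months 1–46. Entering month 47 the balance is $954.31; 5% of the post-interest balance is now below $50.00, so the flat $50.00 minimum applies from here.
From month 47 a fixed $50.00 at rate r clears $954.31 in 22 more payments. Total: 46 + 22 = 68 months.

68 months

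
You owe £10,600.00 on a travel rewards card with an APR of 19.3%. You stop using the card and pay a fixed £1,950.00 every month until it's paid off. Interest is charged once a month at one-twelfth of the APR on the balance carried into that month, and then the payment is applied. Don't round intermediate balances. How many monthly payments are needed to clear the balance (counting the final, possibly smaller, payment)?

6 months

Monthly rate r = 19.3%/12 = 1.60833% = 0.0160833.
Recurrence: B ← B·(1+r) − £1,950.00.
Month 1: interest £170.48; balance after payment £8,820.48.
Month 2: interest £141.86; balance after payment £7,012.35.
Month 3: interest £112.78; balance after payment £5,175.13.
Month 4: interest £83.23; balance after payment £3,308.36.
Month 5: interest £53.21; balance after payment £1,411.57.
Month 6: interest £22.70; balance after payment £0.00.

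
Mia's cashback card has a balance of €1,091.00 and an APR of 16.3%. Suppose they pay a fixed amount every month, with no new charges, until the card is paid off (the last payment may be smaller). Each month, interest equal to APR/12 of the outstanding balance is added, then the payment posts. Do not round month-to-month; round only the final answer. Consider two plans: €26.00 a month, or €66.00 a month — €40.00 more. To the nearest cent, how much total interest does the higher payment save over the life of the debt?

€382.32

Monthly rate r = 16.3%/12 = 1.35833% = 0.0135833.
At €26.00/mo: n = ⌈−ln(1 − rB₀/P)/ln(1+r)⌉ = 63 payments (last €14.34); total interest = total paid − €1,091.00 = €535.34.
At €66.00/mo: 19 payments (last €56.02); total interest €153.02.
Interest saved = €535.34 − €153.02 = €382.32.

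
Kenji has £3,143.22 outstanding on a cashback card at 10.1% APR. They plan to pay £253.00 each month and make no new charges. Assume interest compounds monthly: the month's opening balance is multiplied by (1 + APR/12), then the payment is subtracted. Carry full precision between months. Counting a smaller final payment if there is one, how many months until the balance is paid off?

Monthly rate r = 10.1%/12 = 0.841667% = 0.00841667.
Recurrence: B ← B·(1+r) − £253.00.
Month 1: interest £26.46; balance after payment £2,916.68.
Month 2: interest £24.55; balance after payment £2,688.22.
Closed form: n = −ln(1 − rB₀/P)/ln(1+r) = −ln(0.89543)/ln(1.00842) ≈ 13.178, so the balance reaches zero during payment 14.

14 months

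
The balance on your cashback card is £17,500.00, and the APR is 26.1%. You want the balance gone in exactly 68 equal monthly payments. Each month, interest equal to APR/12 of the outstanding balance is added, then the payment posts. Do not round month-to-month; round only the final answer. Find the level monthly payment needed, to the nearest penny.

£495.29

Monthly rate r = 26.1%/12 = 2.175% = 0.02175.
Level-payment amortization: P = B₀·r / (1 − (1+r)^(−n)) = 17500.00·0.02175 / (1 − 1.02175^(−68)).
Denominator 1 − (1+r)^(−68) = 0.768493043.
P = 380.625 / 0.768493043 ≈ 495.29.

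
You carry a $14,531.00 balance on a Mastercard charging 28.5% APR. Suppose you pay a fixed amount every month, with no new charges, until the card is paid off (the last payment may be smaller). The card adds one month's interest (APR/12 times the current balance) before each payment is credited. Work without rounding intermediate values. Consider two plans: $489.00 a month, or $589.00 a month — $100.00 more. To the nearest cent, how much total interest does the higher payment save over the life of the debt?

Monthly rate r = 28.5%/12 = 2.375% = 0.02375.
At $489.00/mo: n = ⌈−ln(1 − rB₀/P)/ln(1+r)⌉ = 53 payments (last $58.09); total interest = total paid − $14,531.00 = $10,955.09.
At $589.00/mo: 38 payments (last $333.86); total interest $7,595.86.
Interest saved = $10,955.09 − $7,595.86 = $3,359.23.

$3,359.23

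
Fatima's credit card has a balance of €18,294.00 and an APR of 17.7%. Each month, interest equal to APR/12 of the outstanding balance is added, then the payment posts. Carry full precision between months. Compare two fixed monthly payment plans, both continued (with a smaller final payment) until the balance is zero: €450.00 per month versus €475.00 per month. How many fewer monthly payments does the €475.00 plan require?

Monthly rate r = 17.7%/12 = 1.475% = 0.01475.
At €450.00/mo: n = ⌈−ln(1 − rB₀/P)/ln(1+r)⌉ = 63 payments (last €233.21); total interest = total paid − €18,294.00 = €9,839.21.
At €475.00/mo: 58 payments (last €159.66); total interest €8,940.66.
Payments saved = 63 − 58 = 5.

5 fewer payments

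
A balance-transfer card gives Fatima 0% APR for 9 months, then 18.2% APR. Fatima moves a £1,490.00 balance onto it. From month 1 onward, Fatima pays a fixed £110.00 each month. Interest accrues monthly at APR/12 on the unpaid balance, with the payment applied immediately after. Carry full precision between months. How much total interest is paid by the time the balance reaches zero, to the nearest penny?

£22.15

Promo months 1–9 at r₀ = 0%/12 = 0; months 10+ at r₁ = 18.2%/12 = 0.0151667.
After month 9 (no interest yet): B = £1,490.00 − 9·£110.00 = £500.00.
Then at r₁ with £110.00/mo: n₂ = −ln(1 − r₁·B/P)/ln(1+r₁) ≈ 4.75 → 5 more payments.
Total paid = 13·£110.00 + £82.15 = £1,512.15; interest = £1,512.15 − £1,490.00 = £22.15.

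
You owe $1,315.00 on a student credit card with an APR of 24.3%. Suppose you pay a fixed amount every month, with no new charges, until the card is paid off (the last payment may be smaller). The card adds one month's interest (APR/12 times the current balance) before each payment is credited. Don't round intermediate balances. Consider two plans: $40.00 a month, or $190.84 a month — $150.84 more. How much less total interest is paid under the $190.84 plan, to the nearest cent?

Monthly rate r = 24.3%/12 = 2.025% = 0.02025.
At $40.00/mo: n = ⌈−ln(1 − rB₀/P)/ln(1+r)⌉ = 55 payments (last $26.42); total interest = total paid − $1,315.00 = $871.42.
At $190.84/mo: 8 payments (last $95.17); total interest $116.05.
Interest saved = $871.42 − $116.05 = $755.37.

$755.37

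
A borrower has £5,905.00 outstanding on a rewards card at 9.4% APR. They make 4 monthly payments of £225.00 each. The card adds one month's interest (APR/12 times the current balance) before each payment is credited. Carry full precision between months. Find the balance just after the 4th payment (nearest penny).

Monthly rate r = 9.4%/12 = 0.783333% = 0.00783333.
Each month: B ← B·(1+r) − £225.00.
Month 1: interest £46.26; balance after payment £5,726.26.
Month 2: interest £44.86; balance after payment £5,546.11.
Month 3: interest £43.44; balance after payment £5,364.56.
Month 4: interest £42.02; balance after payment £5,181.58.

£5,181.58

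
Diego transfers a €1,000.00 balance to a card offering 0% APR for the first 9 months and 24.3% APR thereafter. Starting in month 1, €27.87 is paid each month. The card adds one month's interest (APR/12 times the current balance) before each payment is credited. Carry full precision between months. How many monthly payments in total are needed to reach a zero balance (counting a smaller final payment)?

49 months

Promo months 1–9 at r₀ = 0%/12 = 0; months 10+ at r₁ = 24.3%/12 = 0.02025.
After month 9 (no interest yet): B = €1,000.00 − 9·€27.87 = €749.17.
Then at r₁ with €27.87/mo: n₂ = −ln(1 − r₁·B/P)/ln(1+r₁) ≈ 39.21 → 40 more payments.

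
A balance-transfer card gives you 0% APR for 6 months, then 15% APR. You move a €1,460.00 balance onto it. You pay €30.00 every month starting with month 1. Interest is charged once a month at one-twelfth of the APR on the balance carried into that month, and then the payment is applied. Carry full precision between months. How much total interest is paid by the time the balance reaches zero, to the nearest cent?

Promo months 1–6 at r₀ = 0%/12 = 0; months 7+ at r₁ = 15%/12 = 0.0125.
After month 6 (no interest yet): B = €1,460.00 − 6·€30.00 = €1,280.00.
Then at r₁ with €30.00/mo: n₂ = −ln(1 − r₁·B/P)/ln(1+r₁) ≈ 61.35 → 62 more payments.
Total paid = 67·€30.00 + €10.59 = €2,020.59; interest = €2,020.59 − €1,460.00 = €560.59.

€560.59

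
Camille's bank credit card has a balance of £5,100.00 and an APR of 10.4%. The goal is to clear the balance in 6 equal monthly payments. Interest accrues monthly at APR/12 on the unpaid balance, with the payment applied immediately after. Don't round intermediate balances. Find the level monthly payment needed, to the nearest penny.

Monthly rate r = 10.4%/12 = 0.866667% = 0.00866667.
Level-payment amortization: P = B₀·r / (1 − (1+r)^(−n)) = 5100.00·0.00866667 / (1 − 1.00867^(−6)).
Denominator 1 − (1+r)^(−6) = 0.0504584219.
P = 44.2 / 0.0504584219 ≈ 875.97.

£875.97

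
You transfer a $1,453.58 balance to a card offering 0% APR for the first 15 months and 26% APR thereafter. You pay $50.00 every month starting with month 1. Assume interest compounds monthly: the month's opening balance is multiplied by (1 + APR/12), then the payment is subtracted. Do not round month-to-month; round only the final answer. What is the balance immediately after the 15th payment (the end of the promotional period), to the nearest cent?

Promo months 1–15 at r₀ = 0%/12 = 0; months 16+ at r₁ = 26%/12 = 0.0216667.
After month 15 (no interest yet): B = $1,453.58 − 15·$50.00 = $703.58.

$703.58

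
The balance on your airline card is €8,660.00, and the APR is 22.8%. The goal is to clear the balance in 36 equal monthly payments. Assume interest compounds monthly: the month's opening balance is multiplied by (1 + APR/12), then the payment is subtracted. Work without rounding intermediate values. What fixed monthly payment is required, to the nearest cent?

€334.32

Monthly rate r = 22.8%/12 = 1.9% = 0.019.
Level-payment amortization: P = B₀·r / (1 − (1+r)^(−n)) = 8660.00·0.019 / (1 − 1.019^(−36)).
Denominator 1 − (1+r)^(−36) = 0.492157111.
P = 164.54 / 0.492157111 ≈ 334.32.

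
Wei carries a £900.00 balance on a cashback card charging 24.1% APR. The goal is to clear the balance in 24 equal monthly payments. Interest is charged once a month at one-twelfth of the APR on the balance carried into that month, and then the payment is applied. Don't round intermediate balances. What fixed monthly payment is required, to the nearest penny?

£47.63

Monthly rate r = 24.1%/12 = 2.00833% = 0.0200833.
Level-payment amortization: P = B₀·r / (1 − (1+r)^(−n)) = 900.00·0.0200833 / (1 − 1.02008^(−24)).
Denominator 1 − (1+r)^(−24) = 0.37949633.
P = 18.075 / 0.37949633 ≈ 47.63.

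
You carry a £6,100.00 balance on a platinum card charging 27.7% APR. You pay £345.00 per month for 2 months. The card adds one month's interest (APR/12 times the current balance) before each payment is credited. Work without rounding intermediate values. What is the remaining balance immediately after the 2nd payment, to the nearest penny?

£5,686.90

Monthly rate r = 27.7%/12 = 2.30833% = 0.0230833.
Each month: B ← B·(1+r) − £345.00.
Month 1: interest £140.81; balance after payment £5,895.81.
Month 2: interest £136.09; balance after payment £5,686.90.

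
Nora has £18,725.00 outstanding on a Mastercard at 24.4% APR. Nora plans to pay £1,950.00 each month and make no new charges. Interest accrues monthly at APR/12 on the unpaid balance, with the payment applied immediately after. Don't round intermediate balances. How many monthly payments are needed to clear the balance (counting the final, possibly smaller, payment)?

Monthly rate r = 24.4%/12 = 2.03333% = 0.0203333.
Recurrence: B ← B·(1+r) − £1,950.00.
Month 1: interest £380.74; balance after payment £17,155.74.
Month 2: interest £348.83; balance after payment £15,554.58.
Closed form: n = −ln(1 − rB₀/P)/ln(1+r) = −ln(0.80475)/ln(1.02033) ≈ 10.792, so the balance reaches zero during payment 11.

11 payments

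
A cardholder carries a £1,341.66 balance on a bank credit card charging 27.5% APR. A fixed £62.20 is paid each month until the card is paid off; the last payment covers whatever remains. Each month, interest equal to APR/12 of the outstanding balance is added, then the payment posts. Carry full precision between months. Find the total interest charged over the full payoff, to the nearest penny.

Monthly rate r = 27.5%/12 = 2.29167% = 0.0229167.
Payoff takes n = ⌈−ln(1 − rB₀/P)/ln(1+r)⌉ = ⌈30.093⌉ = 31 payments; the last is £5.82.
Total paid = 30·£62.20 + £5.82 = £1,871.82.
Total interest = total paid − principal = £1,871.82 − £1,341.66 = £530.16.

£530.16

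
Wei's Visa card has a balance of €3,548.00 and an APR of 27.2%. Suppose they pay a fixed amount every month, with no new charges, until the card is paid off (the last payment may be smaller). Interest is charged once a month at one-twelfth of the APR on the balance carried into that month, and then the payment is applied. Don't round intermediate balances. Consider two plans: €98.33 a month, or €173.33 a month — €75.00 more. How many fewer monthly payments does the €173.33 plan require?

48 fewer payments

Monthly rate r = 27.2%/12 = 2.26667% = 0.0226667.
At €98.33/mo: n = ⌈−ln(1 − rB₀/P)/ln(1+r)⌉ = 76 payments (last €96.64); total interest = total paid − €3,548.00 = €3,923.39.
At €173.33/mo: 28 payments (last €142.68); total interest €1,274.59.
Payments saved = 76 − 28 = 48.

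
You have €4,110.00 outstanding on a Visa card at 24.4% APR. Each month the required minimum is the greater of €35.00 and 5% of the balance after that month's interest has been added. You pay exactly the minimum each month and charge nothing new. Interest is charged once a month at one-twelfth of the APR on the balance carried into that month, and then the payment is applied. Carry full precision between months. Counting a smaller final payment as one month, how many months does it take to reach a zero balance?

83 months

Monthly rate r = 24.4%/12 = 2.03333% = 0.0203333.
While 5% of the post-interest balance exceeds €35.00, each month B ← (B·(1+r))·(1 − 0.05), i.e. B shrinks by the factor (1+r)·0.95 = 0.96932.
This holds for months 1–58. Entering month 59 the balance is €674.30; 5% of the post-interest balance is now below €35.00, so the flat €35.00 minimum applies from here.
From month 59 a fixed €35.00 at rate r clears €674.30 in 25 more payments. Total: 58 + 25 = 83 months.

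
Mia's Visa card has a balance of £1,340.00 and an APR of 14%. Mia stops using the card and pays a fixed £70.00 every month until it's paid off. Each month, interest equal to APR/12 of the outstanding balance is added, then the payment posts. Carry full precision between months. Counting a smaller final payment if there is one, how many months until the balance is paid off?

Monthly rate r = 14%/12 = 1.16667% = 0.0116667.
Recurrence: B ← B·(1+r) − £70.00.
Month 1: interest £15.63; balance after payment £1,285.63.
Month 2: interest £15.00; balance after payment £1,230.63.
Closed form: n = −ln(1 − rB₀/P)/ln(1+r) = −ln(0.77667)/ln(1.01167) ≈ 21.790, so the balance reaches zero during payment 22.

22 months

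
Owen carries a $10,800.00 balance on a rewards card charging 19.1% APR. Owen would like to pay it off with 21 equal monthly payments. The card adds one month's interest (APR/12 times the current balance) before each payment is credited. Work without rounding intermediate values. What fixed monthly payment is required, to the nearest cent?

Monthly rate r = 19.1%/12 = 1.59167% = 0.0159167.
Level-payment amortization: P = B₀·r / (1 − (1+r)^(−n)) = 10800.00·0.0159167 / (1 − 1.01592^(−21)).
Denominator 1 − (1+r)^(−21) = 0.282238416.
P = 171.9 / 0.282238416 ≈ 609.06.

$609.06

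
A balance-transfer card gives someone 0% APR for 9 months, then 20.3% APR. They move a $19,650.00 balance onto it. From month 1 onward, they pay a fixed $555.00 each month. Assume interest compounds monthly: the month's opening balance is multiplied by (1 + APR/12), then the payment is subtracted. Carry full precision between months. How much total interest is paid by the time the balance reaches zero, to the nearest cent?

Promo months 1–9 at r₀ = 0%/12 = 0; months 10+ at r₁ = 20.3%/12 = 0.0169167.
After month 9 (no interest yet): B = $19,650.00 − 9·$555.00 = $14,655.00.
Then at r₁ with $555.00/mo: n₂ = −ln(1 − r₁·B/P)/ln(1+r₁) ≈ 35.28 → 36 more payments.
Total paid = 44·$555.00 + $156.72 = $24,576.72; interest = $24,576.72 − $19,650.00 = $4,926.72.

$4,926.72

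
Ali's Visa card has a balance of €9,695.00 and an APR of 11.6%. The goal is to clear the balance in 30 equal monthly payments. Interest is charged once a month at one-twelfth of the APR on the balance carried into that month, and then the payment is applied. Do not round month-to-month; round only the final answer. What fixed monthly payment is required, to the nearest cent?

€373.84

Monthly rate r = 11.6%/12 = 0.966667% = 0.00966667.
Level-payment amortization: P = B₀·r / (1 − (1+r)^(−n)) = 9695.00·0.00966667 / (1 − 1.00967^(−30)).
Denominator 1 − (1+r)^(−30) = 0.250693601.
P = 93.7183 / 0.250693601 ≈ 373.84.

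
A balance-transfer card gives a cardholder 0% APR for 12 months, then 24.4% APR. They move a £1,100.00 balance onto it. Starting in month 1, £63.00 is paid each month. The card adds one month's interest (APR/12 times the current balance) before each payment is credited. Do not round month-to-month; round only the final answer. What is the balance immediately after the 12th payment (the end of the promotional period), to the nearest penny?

Promo months 1–12 at r₀ = 0%/12 = 0; months 13+ at r₁ = 24.4%/12 = 0.0203333.
After month 12 (no interest yet): B = £1,100.00 − 12·£63.00 = £344.00.

£344.00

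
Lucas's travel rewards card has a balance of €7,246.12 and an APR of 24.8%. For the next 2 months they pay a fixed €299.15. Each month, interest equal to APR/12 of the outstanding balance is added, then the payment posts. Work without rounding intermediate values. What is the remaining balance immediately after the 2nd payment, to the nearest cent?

Monthly rate r = 24.8%/12 = 2.06667% = 0.0206667.
Each month: B ← B·(1+r) − €299.15.
Month 1: interest €149.75; balance after payment €7,096.72.
Month 2: interest €146.67; balance after payment €6,944.24.

€6,944.24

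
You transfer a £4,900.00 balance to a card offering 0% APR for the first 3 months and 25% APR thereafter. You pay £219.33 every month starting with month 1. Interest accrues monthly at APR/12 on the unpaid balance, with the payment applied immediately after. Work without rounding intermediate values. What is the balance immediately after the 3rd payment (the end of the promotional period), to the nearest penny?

Promo months 1–3 at r₀ = 0%/12 = 0; months 4+ at r₁ = 25%/12 = 0.0208333.
After month 3 (no interest yet): B = £4,900.00 − 3·£219.33 = £4,242.01.

£4,242.01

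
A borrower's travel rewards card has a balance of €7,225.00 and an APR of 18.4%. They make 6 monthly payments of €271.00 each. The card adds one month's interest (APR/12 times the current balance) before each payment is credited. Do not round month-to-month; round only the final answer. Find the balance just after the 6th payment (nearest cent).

€6,226.09

Monthly rate r = 18.4%/12 = 1.53333% = 0.0153333.
Each month: B ← B·(1+r) − €271.00.
Month 1: interest €110.78; balance after payment €7,064.78.
Month 2: interest €108.33; balance after payment €6,902.11.
Month 3: interest €105.83; balance after payment €6,736.94.
Month 4: interest €103.30; balance after payment €6,569.24.
Month 5: interest €100.73; balance after payment €6,398.97.
Month 6: interest €98.12; balance after payment €6,226.09.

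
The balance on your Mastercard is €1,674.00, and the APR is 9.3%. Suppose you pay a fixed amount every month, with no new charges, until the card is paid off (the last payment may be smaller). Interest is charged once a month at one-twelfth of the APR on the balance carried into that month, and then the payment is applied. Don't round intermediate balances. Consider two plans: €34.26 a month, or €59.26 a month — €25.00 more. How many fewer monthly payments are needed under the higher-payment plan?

29 fewer payments

Monthly rate r = 9.3%/12 = 0.775% = 0.00775.
At €34.26/mo: n = ⌈−ln(1 − rB₀/P)/ln(1+r)⌉ = 62 payments (last €22.12); total interest = total paid − €1,674.00 = €437.98.
At €59.26/mo: 33 payments (last €0.31); total interest €222.63.
Payments saved = 62 − 33 = 29.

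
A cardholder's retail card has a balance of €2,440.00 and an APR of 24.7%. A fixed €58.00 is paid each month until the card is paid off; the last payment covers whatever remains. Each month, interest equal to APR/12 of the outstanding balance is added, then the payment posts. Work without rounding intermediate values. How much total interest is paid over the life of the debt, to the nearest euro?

€3,280

Monthly rate r = 24.7%/12 = 2.05833% = 0.0205833.
Payoff takes n = ⌈−ln(1 − rB₀/P)/ln(1+r)⌉ = ⌈98.620⌉ = 99 payments; the last is €36.09.
Total paid = 98·€58.00 + €36.09 = €5,720.09.
Total interest = total paid − principal = €5,720.09 − €2,440.00 = €3,280.09.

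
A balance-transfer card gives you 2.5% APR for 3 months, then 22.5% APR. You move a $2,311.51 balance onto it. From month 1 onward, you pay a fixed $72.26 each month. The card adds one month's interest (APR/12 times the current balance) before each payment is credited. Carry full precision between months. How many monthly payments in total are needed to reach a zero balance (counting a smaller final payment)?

46 payments

Promo months 1–3 at r₀ = 2.5%/12 = 0.00208333; months 4+ at r₁ = 22.5%/12 = 0.01875.
After month 3: iterate B ← B·(1+r₀) − $72.26 for 3 months → $2,108.76.
Then at r₁ with $72.26/mo: n₂ = −ln(1 − r₁·B/P)/ln(1+r₁) ≈ 42.65 → 43 more payments.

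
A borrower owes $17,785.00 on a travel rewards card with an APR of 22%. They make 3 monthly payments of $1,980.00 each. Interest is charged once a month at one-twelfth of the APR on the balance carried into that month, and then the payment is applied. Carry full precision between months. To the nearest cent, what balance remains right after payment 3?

Monthly rate r = 22%/12 = 1.83333% = 0.0183333.
Each month: B ← B·(1+r) − $1,980.00.
Month 1: interest $326.06; balance after payment $16,131.06.
Month 2: interest $295.74; balance after payment $14,446.79.
Month 3: interest $264.86; balance after payment $12,731.65.

$12,731.65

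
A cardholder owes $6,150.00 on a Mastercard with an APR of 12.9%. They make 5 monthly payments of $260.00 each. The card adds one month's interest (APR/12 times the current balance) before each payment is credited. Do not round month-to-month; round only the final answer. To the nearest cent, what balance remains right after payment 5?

Monthly rate r = 12.9%/12 = 1.075% = 0.01075.
Each month: B ← B·(1+r) − $260.00.
Month 1: interest $66.11; balance after payment $5,956.11.
Month 2: interest $64.03; balance after payment $5,760.14.
Month 3: interest $61.92; balance after payment $5,562.06.
Month 4: interest $59.79; balance after payment $5,361.85.
Month 5: interest $57.64; balance after payment $5,159.49.

$5,159.49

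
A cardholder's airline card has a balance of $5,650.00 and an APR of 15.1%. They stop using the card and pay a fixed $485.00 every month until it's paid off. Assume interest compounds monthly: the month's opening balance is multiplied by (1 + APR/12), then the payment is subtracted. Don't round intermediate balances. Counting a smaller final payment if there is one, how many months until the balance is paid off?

Monthly rate r = 15.1%/12 = 1.25833% = 0.0125833.
Recurrence: B ← B·(1+r) − $485.00.
Month 1: interest $71.10; balance after payment $5,236.10.
Month 2: interest $65.89; balance after payment $4,816.98.
Closed form: n = −ln(1 − rB₀/P)/ln(1+r) = −ln(0.85341)/ln(1.01258) ≈ 12.676, so the balance reaches zero during payment 13.

13 months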